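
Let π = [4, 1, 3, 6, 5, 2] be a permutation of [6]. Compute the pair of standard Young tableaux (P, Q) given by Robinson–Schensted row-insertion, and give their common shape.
P = [1, 2, 5] / [3, 6] / [4];  Q = [1, 3, 4] / [2, 5] / [6];  common shape = (3, 2, 1)

Row-insert the values π_1, π_2, … into P one at a time, bumping the leftmost entry strictly greater than the inserted value down to the next row. The recording tableau Q records, in position (i, j), the step at which that cell was added to P.
  Insert 4 (step 1): P = [4];  Q = [1]
  Insert 1 (step 2): P = [1] / [4];  Q = [1] / [2]
  Insert 3 (step 3): P = [1, 3] / [4];  Q = [1, 3] / [2]
  Insert 6 (step 4): P = [1, 3, 6] / [4];  Q = [1, 3, 4] / [2]
  Insert 5 (step 5): P = [1, 3, 5] / [4, 6];  Q = [1, 3, 4] / [2, 5]
  Insert 2 (step 6): P = [1, 2, 5] / [3, 6] / [4];  Q = [1, 3, 4] / [2, 5] / [6]
Final shape: (3, 2, 1).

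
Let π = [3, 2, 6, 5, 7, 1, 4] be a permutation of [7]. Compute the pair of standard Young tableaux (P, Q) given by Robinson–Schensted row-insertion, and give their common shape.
P = [1, 4, 7] / [2, 5] / [3, 6];  Q = [1, 3, 5] / [2, 4] / [6, 7];  common shape = (3, 2, 2)

Row-insert the values π_1, π_2, … into P one at a time, bumping the leftmost entry strictly greater than the inserted value down to the next row. The recording tableau Q records, in position (i, j), the step at which that cell was added to P.
  Insert 3 (step 1): P = [3];  Q = [1]
  Insert 2 (step 2): P = [2] / [3];  Q = [1] / [2]
  Insert 6 (step 3): P = [2, 6] / [3];  Q = [1, 3] / [2]
  Insert 5 (step 4): P = [2, 5] / [3, 6];  Q = [1, 3] / [2, 4]
  Insert 7 (step 5): P = [2, 5, 7] / [3, 6];  Q = [1, 3, 5] / [2, 4]
  Insert 1 (step 6): P = [1, 5, 7] / [2, 6] / [3];  Q = [1, 3, 5] / [2, 4] / [6]
  Insert 4 (step 7): P = [1, 4, 7] / [2, 5] / [3, 6];  Q = [1, 3, 5] / [2, 4] / [6, 7]
Final shape: (3, 2, 2).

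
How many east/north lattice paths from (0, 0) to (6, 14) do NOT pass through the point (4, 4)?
Number of paths = 34140

Total paths from (0, 0) to (6, 14): C(20, 6) = 38760. Paths through (4, 4): (paths (0, 0) → (4, 4)) × (paths (4, 4) → (6, 14)) = C(8, 4) · C(12, 2) = 70 · 66 = 4620. Avoidance count = 38760 − 4620 = 34140.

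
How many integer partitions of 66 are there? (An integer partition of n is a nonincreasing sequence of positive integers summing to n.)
p(66) = 2323520

Compute p(n) via the recurrence p(n, m) = p(n, m−1) + p(n−m, m), where p(n, m) counts partitions of n with all parts ≤ m and p(n) = p(n, n). The base cases are p(0, m) = 1 and p(n, 0) = 0 for n > 0. Filling the table yields p(66) = 2323520. (Euler's pentagonal recurrence is an alternative.)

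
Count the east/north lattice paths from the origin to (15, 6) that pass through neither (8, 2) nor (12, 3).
Number of paths = 34814

Inclusion–exclusion. Total paths: C(21, 15) = 54264. Through P₁: C(10, 8)·C(11, 7) = 14850. Through P₂: C(15, 12)·C(6, 3) = 9100. Since P₁ is strictly southwest of P₂, a monotone path through both must visit P₁ then P₂; paths through both = C(10, 8)·C(5, 4)·C(6, 3) = 4500. Avoid both = 54264 − 14850 − 9100 + 4500 = 34814.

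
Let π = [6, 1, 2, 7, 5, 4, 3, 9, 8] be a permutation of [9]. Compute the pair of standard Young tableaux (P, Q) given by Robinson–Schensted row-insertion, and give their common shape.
P = [1, 2, 3, 8] / [4, 7, 9] / [5] / [6];  Q = [1, 3, 4, 8] / [2, 5, 9] / [6] / [7];  common shape = (4, 3, 1, 1)

Row-insert the values π_1, π_2, … into P one at a time, bumping the leftmost entry strictly greater than the inserted value down to the next row. The recording tableau Q records, in position (i, j), the step at which that cell was added to P.
  Insert 6 (step 1): P = [6];  Q = [1]
  Insert 1 (step 2): P = [1] / [6];  Q = [1] / [2]
  Insert 2 (step 3): P = [1, 2] / [6];  Q = [1, 3] / [2]
  Insert 7 (step 4): P = [1, 2, 7] / [6];  Q = [1, 3, 4] / [2]
  Insert 5 (step 5): P = [1, 2, 5] / [6, 7];  Q = [1, 3, 4] / [2, 5]
  Insert 4 (step 6): P = [1, 2, 4] / [5, 7] / [6];  Q = [1, 3, 4] / [2, 5] / [6]
  Insert 3 (step 7): P = [1, 2, 3] / [4, 7] / [5] / [6];  Q = [1, 3, 4] / [2, 5] / [6] / [7]
  Insert 9 (step 8): P = [1, 2, 3, 9] / [4, 7] / [5] / [6];  Q = [1, 3, 4, 8] / [2, 5] / [6] / [7]
  Insert 8 (step 9): P = [1, 2, 3, 8] / [4, 7, 9] / [5] / [6];  Q = [1, 3, 4, 8] / [2, 5, 9] / [6] / [7]
Final shape: (4, 3, 1, 1).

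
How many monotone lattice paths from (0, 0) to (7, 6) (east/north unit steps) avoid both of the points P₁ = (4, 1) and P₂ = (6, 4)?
Number of paths = 956

Inclusion–exclusion. Total paths: C(13, 7) = 1716. Through P₁: C(5, 4)·C(8, 3) = 280. Through P₂: C(10, 6)·C(3, 1) = 630. Since P₁ is strictly southwest of P₂, a monotone path through both must visit P₁ then P₂; paths through both = C(5, 4)·C(5, 2)·C(3, 1) = 150. Avoid both = 1716 − 280 − 630 + 150 = 956.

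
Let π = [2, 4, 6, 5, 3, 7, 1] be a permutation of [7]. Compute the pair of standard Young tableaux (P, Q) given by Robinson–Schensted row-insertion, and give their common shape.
P = [1, 3, 5, 7] / [2] / [4] / [6];  Q = [1, 2, 3, 6] / [4] / [5] / [7];  common shape = (4, 1, 1, 1)

Row-insert the values π_1, π_2, … into P one at a time, bumping the leftmost entry strictly greater than the inserted value down to the next row. The recording tableau Q records, in position (i, j), the step at which that cell was added to P.
  Insert 2 (step 1): P = [2];  Q = [1]
  Insert 4 (step 2): P = [2, 4];  Q = [1, 2]
  Insert 6 (step 3): P = [2, 4, 6];  Q = [1, 2, 3]
  Insert 5 (step 4): P = [2, 4, 5] / [6];  Q = [1, 2, 3] / [4]
  Insert 3 (step 5): P = [2, 3, 5] / [4] / [6];  Q = [1, 2, 3] / [4] / [5]
  Insert 7 (step 6): P = [2, 3, 5, 7] / [4] / [6];  Q = [1, 2, 3, 6] / [4] / [5]
  Insert 1 (step 7): P = [1, 3, 5, 7] / [2] / [4] / [6];  Q = [1, 2, 3, 6] / [4] / [5] / [7]
Final shape: (4, 1, 1, 1).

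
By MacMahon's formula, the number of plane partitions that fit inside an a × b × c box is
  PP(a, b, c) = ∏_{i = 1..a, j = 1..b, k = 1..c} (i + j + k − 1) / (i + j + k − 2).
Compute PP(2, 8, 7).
PP(2, 8, 7) = 9202050

Evaluate the triple product over i = 1..2, j = 1..8, k = 1..7. The factors are (2/1) · (3/2) · (4/3) · (5/4) · (6/5) · (7/6) · (8/7) · (3/2) · … (112 factors total). The numerators and denominators telescope so the product is an integer; carrying out the multiplication exactly gives PP(2, 8, 7) = 9202050.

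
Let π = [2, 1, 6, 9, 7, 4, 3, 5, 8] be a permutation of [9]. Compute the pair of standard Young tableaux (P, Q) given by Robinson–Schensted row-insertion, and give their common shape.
P = [1, 3, 5, 8] / [2, 4, 7] / [6] / [9];  Q = [1, 3, 4, 9] / [2, 5, 8] / [6] / [7];  common shape = (4, 3, 1, 1)

Row-insert the values π_1, π_2, … into P one at a time, bumping the leftmost entry strictly greater than the inserted value down to the next row. The recording tableau Q records, in position (i, j), the step at which that cell was added to P.
  Insert 2 (step 1): P = [2];  Q = [1]
  Insert 1 (step 2): P = [1] / [2];  Q = [1] / [2]
  Insert 6 (step 3): P = [1, 6] / [2];  Q = [1, 3] / [2]
  Insert 9 (step 4): P = [1, 6, 9] / [2];  Q = [1, 3, 4] / [2]
  Insert 7 (step 5): P = [1, 6, 7] / [2, 9];  Q = [1, 3, 4] / [2, 5]
  Insert 4 (step 6): P = [1, 4, 7] / [2, 6] / [9];  Q = [1, 3, 4] / [2, 5] / [6]
  Insert 3 (step 7): P = [1, 3, 7] / [2, 4] / [6] / [9];  Q = [1, 3, 4] / [2, 5] / [6] / [7]
  Insert 5 (step 8): P = [1, 3, 5] / [2, 4, 7] / [6] / [9];  Q = [1, 3, 4] / [2, 5, 8] / [6] / [7]
  Insert 8 (step 9): P = [1, 3, 5, 8] / [2, 4, 7] / [6] / [9];  Q = [1, 3, 4, 9] / [2, 5, 8] / [6] / [7]
Final shape: (4, 3, 1, 1).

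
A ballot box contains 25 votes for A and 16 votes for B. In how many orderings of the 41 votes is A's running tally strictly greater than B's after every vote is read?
Strict-lead orderings = 22626756594

Total orderings of the 41 votes with 25 for A: C(41, 25) = 103077446706. By the Bertrand ballot formula (Cycle Lemma / reflection principle), the number of orderings in which A is strictly ahead of B throughout is (p − q)/(p + q) · C(p + q, p) = (25 − 16)/(25 + 16) · 103077446706 = 22626756594.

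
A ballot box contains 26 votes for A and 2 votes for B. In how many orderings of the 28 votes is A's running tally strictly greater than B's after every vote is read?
Strict-lead orderings = 324

Total orderings of the 28 votes with 26 for A: C(28, 26) = 378. By the Bertrand ballot formula (Cycle Lemma / reflection principle), the number of orderings in which A is strictly ahead of B throughout is (p − q)/(p + q) · C(p + q, p) = (26 − 2)/(26 + 2) · 378 = 324.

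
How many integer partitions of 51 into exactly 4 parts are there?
p(51, 4 parts) = 972

Partitions of n into exactly k parts are in bijection with partitions of n − k into at most k parts (subtract 1 from each part). So p(51, exactly 4) = p(47, parts ≤ 4). Computing via the recurrence p(m, j) = p(m, j−1) + p(m−j, j) gives 972.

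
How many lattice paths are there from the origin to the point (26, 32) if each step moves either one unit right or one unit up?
Number of paths = 22150361247847371

A monotone lattice path from (0, 0) to (26, 32) consists of 26 east steps and 32 north steps in some order, so it is determined by which 26 of the 58 steps are east. The count is C(58, 26) = 22150361247847371.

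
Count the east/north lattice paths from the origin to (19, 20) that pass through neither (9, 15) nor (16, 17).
Number of paths = 42602170578

Inclusion–exclusion. Total paths: C(39, 19) = 68923264410. Through P₁: C(24, 9)·C(15, 10) = 3926434512. Through P₂: C(33, 16)·C(6, 3) = 23336062200. Since P₁ is strictly southwest of P₂, a monotone path through both must visit P₁ then P₂; paths through both = C(24, 9)·C(9, 7)·C(6, 3) = 941402880. Avoid both = 68923264410 − 3926434512 − 23336062200 + 941402880 = 42602170578.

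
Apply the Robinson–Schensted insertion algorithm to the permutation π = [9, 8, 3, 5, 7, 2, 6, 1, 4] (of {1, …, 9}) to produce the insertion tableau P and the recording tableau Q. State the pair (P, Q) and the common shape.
P = [1, 4, 6] / [2, 5] / [3, 7] / [8] / [9];  Q = [1, 4, 5] / [2, 7] / [3, 9] / [6] / [8];  common shape = (3, 2, 2, 1, 1)

Row-insert the values π_1, π_2, … into P one at a time, bumping the leftmost entry strictly greater than the inserted value down to the next row. The recording tableau Q records, in position (i, j), the step at which that cell was added to P.
  Insert 9 (step 1): P = [9];  Q = [1]
  Insert 8 (step 2): P = [8] / [9];  Q = [1] / [2]
  Insert 3 (step 3): P = [3] / [8] / [9];  Q = [1] / [2] / [3]
  Insert 5 (step 4): P = [3, 5] / [8] / [9];  Q = [1, 4] / [2] / [3]
  Insert 7 (step 5): P = [3, 5, 7] / [8] / [9];  Q = [1, 4, 5] / [2] / [3]
  Insert 2 (step 6): P = [2, 5, 7] / [3] / [8] / [9];  Q = [1, 4, 5] / [2] / [3] / [6]
  Insert 6 (step 7): P = [2, 5, 6] / [3, 7] / [8] / [9];  Q = [1, 4, 5] / [2, 7] / [3] / [6]
  Insert 1 (step 8): P = [1, 5, 6] / [2, 7] / [3] / [8] / [9];  Q = [1, 4, 5] / [2, 7] / [3] / [6] / [8]
  Insert 4 (step 9): P = [1, 4, 6] / [2, 5] / [3, 7] / [8] / [9];  Q = [1, 4, 5] / [2, 7] / [3, 9] / [6] / [8]
Final shape: (3, 2, 2, 1, 1).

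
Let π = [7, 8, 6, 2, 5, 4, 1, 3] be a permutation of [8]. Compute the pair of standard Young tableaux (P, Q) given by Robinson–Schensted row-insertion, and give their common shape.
P = [1, 3] / [2, 4] / [5, 8] / [6] / [7];  Q = [1, 2] / [3, 5] / [4, 8] / [6] / [7];  common shape = (2, 2, 2, 1, 1)

Row-insert the values π_1, π_2, … into P one at a time, bumping the leftmost entry strictly greater than the inserted value down to the next row. The recording tableau Q records, in position (i, j), the step at which that cell was added to P.
  Insert 7 (step 1): P = [7];  Q = [1]
  Insert 8 (step 2): P = [7, 8];  Q = [1, 2]
  Insert 6 (step 3): P = [6, 8] / [7];  Q = [1, 2] / [3]
  Insert 2 (step 4): P = [2, 8] / [6] / [7];  Q = [1, 2] / [3] / [4]
  Insert 5 (step 5): P = [2, 5] / [6, 8] / [7];  Q = [1, 2] / [3, 5] / [4]
  Insert 4 (step 6): P = [2, 4] / [5, 8] / [6] / [7];  Q = [1, 2] / [3, 5] / [4] / [6]
  Insert 1 (step 7): P = [1, 4] / [2, 8] / [5] / [6] / [7];  Q = [1, 2] / [3, 5] / [4] / [6] / [7]
  Insert 3 (step 8): P = [1, 3] / [2, 4] / [5, 8] / [6] / [7];  Q = [1, 2] / [3, 5] / [4, 8] / [6] / [7]
Final shape: (2, 2, 2, 1, 1).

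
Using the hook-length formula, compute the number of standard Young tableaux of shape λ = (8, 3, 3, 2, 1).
# SYT of shape (8, 3, 3, 2, 1) = 1429428

Hook-length formula: f^λ = n! / Π hook(c), product over all cells c of the Young diagram. For λ = (8, 3, 3, 2, 1), n = 17 boxes. Hook lengths by row (left-to-right, top-to-bottom): [12, 10, 8, 5, 4, 3, 2, 1]; [6, 4, 2]; [5, 3, 1]; [3, 1]; [1]. Product of hooks = 248832000. So f^λ = 17! / 248832000 = 355687428096000 / 248832000 = 1429428.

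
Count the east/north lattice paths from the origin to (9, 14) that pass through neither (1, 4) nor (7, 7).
Number of paths = 489968

Inclusion–exclusion. Total paths: C(23, 9) = 817190. Through P₁: C(5, 1)·C(18, 8) = 218790. Through P₂: C(14, 7)·C(9, 2) = 123552. Since P₁ is strictly southwest of P₂, a monotone path through both must visit P₁ then P₂; paths through both = C(5, 1)·C(9, 6)·C(9, 2) = 15120. Avoid both = 817190 − 218790 − 123552 + 15120 = 489968.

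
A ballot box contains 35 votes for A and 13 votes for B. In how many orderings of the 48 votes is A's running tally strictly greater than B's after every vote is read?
Strict-lead orderings = 88425447594

Total orderings of the 48 votes with 35 for A: C(48, 35) = 192928249296. By the Bertrand ballot formula (Cycle Lemma / reflection principle), the number of orderings in which A is strictly ahead of B throughout is (p − q)/(p + q) · C(p + q, p) = (35 − 13)/(35 + 13) · 192928249296 = 88425447594.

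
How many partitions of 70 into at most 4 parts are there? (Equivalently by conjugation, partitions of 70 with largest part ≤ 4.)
p(70, parts ≤ 4) = 2928

Use the recurrence p(n, m) = p(n, m−1) + p(n−m, m): either the largest part is < m (count p(n, m−1)) or the largest part is exactly m (remove one copy of m, count p(n−m, m)). With p(0, ·) = 1 this gives p(70, parts ≤ 4) = 2928. (By conjugating Young diagrams, this also counts partitions of 70 into at most 4 parts.)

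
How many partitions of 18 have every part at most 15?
p(18, parts ≤ 15) = 381

Use the recurrence p(n, m) = p(n, m−1) + p(n−m, m): either the largest part is < m (count p(n, m−1)) or the largest part is exactly m (remove one copy of m, count p(n−m, m)). With p(0, ·) = 1 this gives p(18, parts ≤ 15) = 381. (By conjugating Young diagrams, this also counts partitions of 18 into at most 15 parts.)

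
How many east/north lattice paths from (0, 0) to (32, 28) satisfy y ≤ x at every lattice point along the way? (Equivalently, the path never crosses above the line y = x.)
Number of paths = 15715143261459775

By the reflection principle (André's argument), the number of monotone paths to (32, 28) with n ≤ m that never go above y = x is C(60, 32) − C(60, 33) = 103719945525634515 − 88004802264174740 = 15715143261459775.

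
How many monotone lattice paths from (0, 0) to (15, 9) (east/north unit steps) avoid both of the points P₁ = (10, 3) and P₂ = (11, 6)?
Number of paths = 782252

Inclusion–exclusion. Total paths: C(24, 15) = 1307504. Through P₁: C(13, 10)·C(11, 5) = 132132. Through P₂: C(17, 11)·C(7, 4) = 433160. Since P₁ is strictly southwest of P₂, a monotone path through both must visit P₁ then P₂; paths through both = C(13, 10)·C(4, 1)·C(7, 4) = 40040. Avoid both = 1307504 − 132132 − 433160 + 40040 = 782252.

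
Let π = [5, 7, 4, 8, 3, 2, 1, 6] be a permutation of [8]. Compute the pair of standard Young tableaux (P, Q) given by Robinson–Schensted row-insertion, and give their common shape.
P = [1, 6, 8] / [2, 7] / [3] / [4] / [5];  Q = [1, 2, 4] / [3, 8] / [5] / [6] / [7];  common shape = (3, 2, 1, 1, 1)

Row-insert the values π_1, π_2, … into P one at a time, bumping the leftmost entry strictly greater than the inserted value down to the next row. The recording tableau Q records, in position (i, j), the step at which that cell was added to P.
  Insert 5 (step 1): P = [5];  Q = [1]
  Insert 7 (step 2): P = [5, 7];  Q = [1, 2]
  Insert 4 (step 3): P = [4, 7] / [5];  Q = [1, 2] / [3]
  Insert 8 (step 4): P = [4, 7, 8] / [5];  Q = [1, 2, 4] / [3]
  Insert 3 (step 5): P = [3, 7, 8] / [4] / [5];  Q = [1, 2, 4] / [3] / [5]
  Insert 2 (step 6): P = [2, 7, 8] / [3] / [4] / [5];  Q = [1, 2, 4] / [3] / [5] / [6]
  Insert 1 (step 7): P = [1, 7, 8] / [2] / [3] / [4] / [5];  Q = [1, 2, 4] / [3] / [5] / [6] / [7]
  Insert 6 (step 8): P = [1, 6, 8] / [2, 7] / [3] / [4] / [5];  Q = [1, 2, 4] / [3, 8] / [5] / [6] / [7]
Final shape: (3, 2, 1, 1, 1).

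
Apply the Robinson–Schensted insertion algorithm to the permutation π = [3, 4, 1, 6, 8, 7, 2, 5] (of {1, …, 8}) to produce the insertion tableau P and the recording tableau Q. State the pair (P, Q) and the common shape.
P = [1, 2, 5, 7] / [3, 4, 6] / [8];  Q = [1, 2, 4, 5] / [3, 6, 8] / [7];  common shape = (4, 3, 1)

Row-insert the values π_1, π_2, … into P one at a time, bumping the leftmost entry strictly greater than the inserted value down to the next row. The recording tableau Q records, in position (i, j), the step at which that cell was added to P.
  Insert 3 (step 1): P = [3];  Q = [1]
  Insert 4 (step 2): P = [3, 4];  Q = [1, 2]
  Insert 1 (step 3): P = [1, 4] / [3];  Q = [1, 2] / [3]
  Insert 6 (step 4): P = [1, 4, 6] / [3];  Q = [1, 2, 4] / [3]
  Insert 8 (step 5): P = [1, 4, 6, 8] / [3];  Q = [1, 2, 4, 5] / [3]
  Insert 7 (step 6): P = [1, 4, 6, 7] / [3, 8];  Q = [1, 2, 4, 5] / [3, 6]
  Insert 2 (step 7): P = [1, 2, 6, 7] / [3, 4] / [8];  Q = [1, 2, 4, 5] / [3, 6] / [7]
  Insert 5 (step 8): P = [1, 2, 5, 7] / [3, 4, 6] / [8];  Q = [1, 2, 4, 5] / [3, 6, 8] / [7]
Final shape: (4, 3, 1).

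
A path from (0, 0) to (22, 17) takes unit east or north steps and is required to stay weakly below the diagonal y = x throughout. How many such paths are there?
Number of paths = 13309856820

By the reflection principle (André's argument), the number of monotone paths to (22, 17) with n ≤ m that never go above y = x is C(39, 22) − C(39, 23) = 51021117810 − 37711260990 = 13309856820.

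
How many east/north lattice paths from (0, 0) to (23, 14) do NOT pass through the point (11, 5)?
Number of paths = 4823200560

Total paths from (0, 0) to (23, 14): C(37, 23) = 6107086800. Paths through (11, 5): (paths (0, 0) → (11, 5)) × (paths (11, 5) → (23, 14)) = C(16, 11) · C(21, 12) = 4368 · 293930 = 1283886240. Avoidance count = 6107086800 − 1283886240 = 4823200560.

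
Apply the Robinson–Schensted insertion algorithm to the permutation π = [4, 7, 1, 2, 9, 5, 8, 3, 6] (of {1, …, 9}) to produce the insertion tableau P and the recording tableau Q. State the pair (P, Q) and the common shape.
P = [1, 2, 3, 6] / [4, 5, 8] / [7, 9];  Q = [1, 2, 5, 7] / [3, 4, 6] / [8, 9];  common shape = (4, 3, 2)

Row-insert the values π_1, π_2, … into P one at a time, bumping the leftmost entry strictly greater than the inserted value down to the next row. The recording tableau Q records, in position (i, j), the step at which that cell was added to P.
  Insert 4 (step 1): P = [4];  Q = [1]
  Insert 7 (step 2): P = [4, 7];  Q = [1, 2]
  Insert 1 (step 3): P = [1, 7] / [4];  Q = [1, 2] / [3]
  Insert 2 (step 4): P = [1, 2] / [4, 7];  Q = [1, 2] / [3, 4]
  Insert 9 (step 5): P = [1, 2, 9] / [4, 7];  Q = [1, 2, 5] / [3, 4]
  Insert 5 (step 6): P = [1, 2, 5] / [4, 7, 9];  Q = [1, 2, 5] / [3, 4, 6]
  Insert 8 (step 7): P = [1, 2, 5, 8] / [4, 7, 9];  Q = [1, 2, 5, 7] / [3, 4, 6]
  Insert 3 (step 8): P = [1, 2, 3, 8] / [4, 5, 9] / [7];  Q = [1, 2, 5, 7] / [3, 4, 6] / [8]
  Insert 6 (step 9): P = [1, 2, 3, 6] / [4, 5, 8] / [7, 9];  Q = [1, 2, 5, 7] / [3, 4, 6] / [8, 9]
Final shape: (4, 3, 2).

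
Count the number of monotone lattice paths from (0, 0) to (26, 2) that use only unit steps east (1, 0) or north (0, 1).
Number of paths = 378

A monotone lattice path from (0, 0) to (26, 2) consists of 26 east steps and 2 north steps in some order, so it is determined by which 26 of the 28 steps are east. The count is C(28, 26) = 378.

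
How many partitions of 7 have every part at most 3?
p(7, parts ≤ 3) = 8

Partitions of 7 with all parts ≤ 3: 3+3+1, 3+2+2, 3+2+1+1, 3+1+1+1+1, 2+2+2+1, 2+2+1+1+1, 2+1+1+1+1+1, 1+1+1+1+1+1+1. Count = 8.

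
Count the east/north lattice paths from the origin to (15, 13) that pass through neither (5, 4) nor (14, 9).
Number of paths = 22977842

Inclusion–exclusion. Total paths: C(28, 15) = 37442160. Through P₁: C(9, 5)·C(19, 10) = 11639628. Through P₂: C(23, 14)·C(5, 1) = 4085950. Since P₁ is strictly southwest of P₂, a monotone path through both must visit P₁ then P₂; paths through both = C(9, 5)·C(14, 9)·C(5, 1) = 1261260. Avoid both = 37442160 − 11639628 − 4085950 + 1261260 = 22977842.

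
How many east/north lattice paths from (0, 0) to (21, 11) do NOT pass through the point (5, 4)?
Number of paths = 98134698

Total paths from (0, 0) to (21, 11): C(32, 21) = 129024480. Paths through (5, 4): (paths (0, 0) → (5, 4)) × (paths (5, 4) → (21, 11)) = C(9, 5) · C(23, 16) = 126 · 245157 = 30889782. Avoidance count = 129024480 − 30889782 = 98134698.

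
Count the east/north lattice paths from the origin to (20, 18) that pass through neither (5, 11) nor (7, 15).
Number of paths = 32774250978

Inclusion–exclusion. Total paths: C(38, 20) = 33578000610. Through P₁: C(16, 5)·C(22, 15) = 744936192. Through P₂: C(22, 7)·C(16, 13) = 95504640. Since P₁ is strictly southwest of P₂, a monotone path through both must visit P₁ then P₂; paths through both = C(16, 5)·C(6, 2)·C(16, 13) = 36691200. Avoid both = 33578000610 − 744936192 − 95504640 + 36691200 = 32774250978.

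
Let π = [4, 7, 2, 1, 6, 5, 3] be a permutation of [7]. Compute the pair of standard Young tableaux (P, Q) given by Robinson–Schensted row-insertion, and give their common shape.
P = [1, 3] / [2, 5] / [4, 6] / [7];  Q = [1, 2] / [3, 5] / [4, 6] / [7];  common shape = (2, 2, 2, 1)

Row-insert the values π_1, π_2, … into P one at a time, bumping the leftmost entry strictly greater than the inserted value down to the next row. The recording tableau Q records, in position (i, j), the step at which that cell was added to P.
  Insert 4 (step 1): P = [4];  Q = [1]
  Insert 7 (step 2): P = [4, 7];  Q = [1, 2]
  Insert 2 (step 3): P = [2, 7] / [4];  Q = [1, 2] / [3]
  Insert 1 (step 4): P = [1, 7] / [2] / [4];  Q = [1, 2] / [3] / [4]
  Insert 6 (step 5): P = [1, 6] / [2, 7] / [4];  Q = [1, 2] / [3, 5] / [4]
  Insert 5 (step 6): P = [1, 5] / [2, 6] / [4, 7];  Q = [1, 2] / [3, 5] / [4, 6]
  Insert 3 (step 7): P = [1, 3] / [2, 5] / [4, 6] / [7];  Q = [1, 2] / [3, 5] / [4, 6] / [7]
Final shape: (2, 2, 2, 1).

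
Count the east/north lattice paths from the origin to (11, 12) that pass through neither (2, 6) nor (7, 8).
Number of paths = 802648

Inclusion–exclusion. Total paths: C(23, 11) = 1352078. Through P₁: C(8, 2)·C(15, 9) = 140140. Through P₂: C(15, 7)·C(8, 4) = 450450. Since P₁ is strictly southwest of P₂, a monotone path through both must visit P₁ then P₂; paths through both = C(8, 2)·C(7, 5)·C(8, 4) = 41160. Avoid both = 1352078 − 140140 − 450450 + 41160 = 802648.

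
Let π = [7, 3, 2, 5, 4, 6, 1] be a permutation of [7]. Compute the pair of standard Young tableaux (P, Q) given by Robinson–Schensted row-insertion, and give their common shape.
P = [1, 4, 6] / [2, 5] / [3] / [7];  Q = [1, 4, 6] / [2, 5] / [3] / [7];  common shape = (3, 2, 1, 1)

Row-insert the values π_1, π_2, … into P one at a time, bumping the leftmost entry strictly greater than the inserted value down to the next row. The recording tableau Q records, in position (i, j), the step at which that cell was added to P.
  Insert 7 (step 1): P = [7];  Q = [1]
  Insert 3 (step 2): P = [3] / [7];  Q = [1] / [2]
  Insert 2 (step 3): P = [2] / [3] / [7];  Q = [1] / [2] / [3]
  Insert 5 (step 4): P = [2, 5] / [3] / [7];  Q = [1, 4] / [2] / [3]
  Insert 4 (step 5): P = [2, 4] / [3, 5] / [7];  Q = [1, 4] / [2, 5] / [3]
  Insert 6 (step 6): P = [2, 4, 6] / [3, 5] / [7];  Q = [1, 4, 6] / [2, 5] / [3]
  Insert 1 (step 7): P = [1, 4, 6] / [2, 5] / [3] / [7];  Q = [1, 4, 6] / [2, 5] / [3] / [7]
Final shape: (3, 2, 1, 1).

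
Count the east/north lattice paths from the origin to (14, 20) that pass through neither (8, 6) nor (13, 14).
Number of paths = 1162225287

Inclusion–exclusion. Total paths: C(34, 14) = 1391975640. Through P₁: C(14, 8)·C(20, 6) = 116396280. Through P₂: C(27, 13)·C(7, 1) = 140408100. Since P₁ is strictly southwest of P₂, a monotone path through both must visit P₁ then P₂; paths through both = C(14, 8)·C(13, 5)·C(7, 1) = 27054027. Avoid both = 1391975640 − 116396280 − 140408100 + 27054027 = 1162225287.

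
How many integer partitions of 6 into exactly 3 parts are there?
p(6, 3 parts) = 3

Partitions of n into exactly k parts ↔ partitions of n − k into at most k parts (subtract 1 from each part). For n = 6, k = 3, the partitions are: 4+1+1, 3+2+1, 2+2+2. Count = 3.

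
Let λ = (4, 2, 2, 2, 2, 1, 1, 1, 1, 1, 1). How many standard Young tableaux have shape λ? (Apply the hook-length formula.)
# SYT of shape (4, 2, 2, 2, 2, 1, 1, 1, 1, 1, 1) = 238680

Hook-length formula: f^λ = n! / Π hook(c), product over all cells c of the Young diagram. For λ = (4, 2, 2, 2, 2, 1, 1, 1, 1, 1, 1), n = 18 boxes. Hook lengths by row (left-to-right, top-to-bottom): [14, 7, 2, 1]; [11, 4]; [10, 3]; [9, 2]; [8, 1]; [6]; [5]; [4]; [3]; [2]; [1]. Product of hooks = 26824089600. So f^λ = 18! / 26824089600 = 6402373705728000 / 26824089600 = 238680.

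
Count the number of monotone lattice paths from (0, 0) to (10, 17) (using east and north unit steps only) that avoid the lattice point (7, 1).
Number of paths = 8428533

Total paths from (0, 0) to (10, 17): C(27, 10) = 8436285. Paths through (7, 1): (paths (0, 0) → (7, 1)) × (paths (7, 1) → (10, 17)) = C(8, 7) · C(19, 3) = 8 · 969 = 7752. Avoidance count = 8436285 − 7752 = 8428533.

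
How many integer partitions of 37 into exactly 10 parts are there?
p(37, 10 parts) = 2112

Partitions of n into exactly k parts are in bijection with partitions of n − k into at most k parts (subtract 1 from each part). So p(37, exactly 10) = p(27, parts ≤ 10). Computing via the recurrence p(m, j) = p(m, j−1) + p(m−j, j) gives 2112.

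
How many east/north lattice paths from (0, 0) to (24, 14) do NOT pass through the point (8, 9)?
Number of paths = 9174869910

Total paths from (0, 0) to (24, 14): C(38, 24) = 9669554100. Paths through (8, 9): (paths (0, 0) → (8, 9)) × (paths (8, 9) → (24, 14)) = C(17, 8) · C(21, 16) = 24310 · 20349 = 494684190. Avoidance count = 9669554100 − 494684190 = 9174869910.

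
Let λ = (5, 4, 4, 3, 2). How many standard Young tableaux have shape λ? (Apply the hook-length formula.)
# SYT of shape (5, 4, 4, 3, 2) = 5105100

Hook-length formula: f^λ = n! / Π hook(c), product over all cells c of the Young diagram. For λ = (5, 4, 4, 3, 2), n = 18 boxes. Hook lengths by row (left-to-right, top-to-bottom): [9, 8, 6, 4, 1]; [7, 6, 4, 2]; [6, 5, 3, 1]; [4, 3, 1]; [2, 1]. Product of hooks = 1254113280. So f^λ = 18! / 1254113280 = 6402373705728000 / 1254113280 = 5105100.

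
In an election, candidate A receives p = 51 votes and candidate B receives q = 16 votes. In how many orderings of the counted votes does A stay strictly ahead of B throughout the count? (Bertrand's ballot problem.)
Strict-lead orderings = 587053378171260

Total orderings of the 67 votes with 51 for A: C(67, 51) = 1123787895356412. By the Bertrand ballot formula (Cycle Lemma / reflection principle), the number of orderings in which A is strictly ahead of B throughout is (p − q)/(p + q) · C(p + q, p) = (51 − 16)/(51 + 16) · 1123787895356412 = 587053378171260.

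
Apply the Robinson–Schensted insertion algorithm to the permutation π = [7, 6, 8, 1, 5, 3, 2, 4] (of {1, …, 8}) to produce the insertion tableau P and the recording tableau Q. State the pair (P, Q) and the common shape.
P = [1, 2, 4] / [3, 8] / [5] / [6] / [7];  Q = [1, 3, 8] / [2, 5] / [4] / [6] / [7];  common shape = (3, 2, 1, 1, 1)

Row-insert the values π_1, π_2, … into P one at a time, bumping the leftmost entry strictly greater than the inserted value down to the next row. The recording tableau Q records, in position (i, j), the step at which that cell was added to P.
  Insert 7 (step 1): P = [7];  Q = [1]
  Insert 6 (step 2): P = [6] / [7];  Q = [1] / [2]
  Insert 8 (step 3): P = [6, 8] / [7];  Q = [1, 3] / [2]
  Insert 1 (step 4): P = [1, 8] / [6] / [7];  Q = [1, 3] / [2] / [4]
  Insert 5 (step 5): P = [1, 5] / [6, 8] / [7];  Q = [1, 3] / [2, 5] / [4]
  Insert 3 (step 6): P = [1, 3] / [5, 8] / [6] / [7];  Q = [1, 3] / [2, 5] / [4] / [6]
  Insert 2 (step 7): P = [1, 2] / [3, 8] / [5] / [6] / [7];  Q = [1, 3] / [2, 5] / [4] / [6] / [7]
  Insert 4 (step 8): P = [1, 2, 4] / [3, 8] / [5] / [6] / [7];  Q = [1, 3, 8] / [2, 5] / [4] / [6] / [7]
Final shape: (3, 2, 1, 1, 1).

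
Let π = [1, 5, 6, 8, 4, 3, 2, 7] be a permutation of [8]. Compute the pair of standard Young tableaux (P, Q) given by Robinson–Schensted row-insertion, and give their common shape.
P = [1, 2, 6, 7] / [3, 8] / [4] / [5];  Q = [1, 2, 3, 4] / [5, 8] / [6] / [7];  common shape = (4, 2, 1, 1)

Row-insert the values π_1, π_2, … into P one at a time, bumping the leftmost entry strictly greater than the inserted value down to the next row. The recording tableau Q records, in position (i, j), the step at which that cell was added to P.
  Insert 1 (step 1): P = [1];  Q = [1]
  Insert 5 (step 2): P = [1, 5];  Q = [1, 2]
  Insert 6 (step 3): P = [1, 5, 6];  Q = [1, 2, 3]
  Insert 8 (step 4): P = [1, 5, 6, 8];  Q = [1, 2, 3, 4]
  Insert 4 (step 5): P = [1, 4, 6, 8] / [5];  Q = [1, 2, 3, 4] / [5]
  Insert 3 (step 6): P = [1, 3, 6, 8] / [4] / [5];  Q = [1, 2, 3, 4] / [5] / [6]
  Insert 2 (step 7): P = [1, 2, 6, 8] / [3] / [4] / [5];  Q = [1, 2, 3, 4] / [5] / [6] / [7]
  Insert 7 (step 8): P = [1, 2, 6, 7] / [3, 8] / [4] / [5];  Q = [1, 2, 3, 4] / [5, 8] / [6] / [7]
Final shape: (4, 2, 1, 1).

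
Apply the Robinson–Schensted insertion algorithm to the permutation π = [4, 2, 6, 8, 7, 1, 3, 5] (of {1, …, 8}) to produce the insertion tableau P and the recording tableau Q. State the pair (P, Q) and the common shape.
P = [1, 3, 5] / [2, 6, 7] / [4, 8];  Q = [1, 3, 4] / [2, 5, 8] / [6, 7];  common shape = (3, 3, 2)

Row-insert the values π_1, π_2, … into P one at a time, bumping the leftmost entry strictly greater than the inserted value down to the next row. The recording tableau Q records, in position (i, j), the step at which that cell was added to P.
  Insert 4 (step 1): P = [4];  Q = [1]
  Insert 2 (step 2): P = [2] / [4];  Q = [1] / [2]
  Insert 6 (step 3): P = [2, 6] / [4];  Q = [1, 3] / [2]
  Insert 8 (step 4): P = [2, 6, 8] / [4];  Q = [1, 3, 4] / [2]
  Insert 7 (step 5): P = [2, 6, 7] / [4, 8];  Q = [1, 3, 4] / [2, 5]
  Insert 1 (step 6): P = [1, 6, 7] / [2, 8] / [4];  Q = [1, 3, 4] / [2, 5] / [6]
  Insert 3 (step 7): P = [1, 3, 7] / [2, 6] / [4, 8];  Q = [1, 3, 4] / [2, 5] / [6, 7]
  Insert 5 (step 8): P = [1, 3, 5] / [2, 6, 7] / [4, 8];  Q = [1, 3, 4] / [2, 5, 8] / [6, 7]
Final shape: (3, 3, 2).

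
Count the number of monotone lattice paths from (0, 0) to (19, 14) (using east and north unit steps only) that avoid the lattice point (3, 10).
Number of paths = 817423530

Total paths from (0, 0) to (19, 14): C(33, 19) = 818809200. Paths through (3, 10): (paths (0, 0) → (3, 10)) × (paths (3, 10) → (19, 14)) = C(13, 3) · C(20, 16) = 286 · 4845 = 1385670. Avoidance count = 818809200 − 1385670 = 817423530.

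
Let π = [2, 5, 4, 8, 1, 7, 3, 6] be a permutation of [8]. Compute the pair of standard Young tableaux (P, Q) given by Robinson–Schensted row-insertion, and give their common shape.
P = [1, 3, 6] / [2, 4, 7] / [5, 8];  Q = [1, 2, 4] / [3, 6, 8] / [5, 7];  common shape = (3, 3, 2)

Row-insert the values π_1, π_2, … into P one at a time, bumping the leftmost entry strictly greater than the inserted value down to the next row. The recording tableau Q records, in position (i, j), the step at which that cell was added to P.
  Insert 2 (step 1): P = [2];  Q = [1]
  Insert 5 (step 2): P = [2, 5];  Q = [1, 2]
  Insert 4 (step 3): P = [2, 4] / [5];  Q = [1, 2] / [3]
  Insert 8 (step 4): P = [2, 4, 8] / [5];  Q = [1, 2, 4] / [3]
  Insert 1 (step 5): P = [1, 4, 8] / [2] / [5];  Q = [1, 2, 4] / [3] / [5]
  Insert 7 (step 6): P = [1, 4, 7] / [2, 8] / [5];  Q = [1, 2, 4] / [3, 6] / [5]
  Insert 3 (step 7): P = [1, 3, 7] / [2, 4] / [5, 8];  Q = [1, 2, 4] / [3, 6] / [5, 7]
  Insert 6 (step 8): P = [1, 3, 6] / [2, 4, 7] / [5, 8];  Q = [1, 2, 4] / [3, 6, 8] / [5, 7]
Final shape: (3, 3, 2).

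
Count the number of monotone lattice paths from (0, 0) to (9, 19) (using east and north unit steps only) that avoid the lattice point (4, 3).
Number of paths = 6194685

Total paths from (0, 0) to (9, 19): C(28, 9) = 6906900. Paths through (4, 3): (paths (0, 0) → (4, 3)) × (paths (4, 3) → (9, 19)) = C(7, 4) · C(21, 5) = 35 · 20349 = 712215. Avoidance count = 6906900 − 712215 = 6194685.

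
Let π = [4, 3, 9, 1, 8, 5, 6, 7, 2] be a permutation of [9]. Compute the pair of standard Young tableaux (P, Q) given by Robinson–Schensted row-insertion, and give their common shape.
P = [1, 2, 6, 7] / [3, 5] / [4, 8] / [9];  Q = [1, 3, 7, 8] / [2, 5] / [4, 6] / [9];  common shape = (4, 2, 2, 1)

Row-insert the values π_1, π_2, … into P one at a time, bumping the leftmost entry strictly greater than the inserted value down to the next row. The recording tableau Q records, in position (i, j), the step at which that cell was added to P.
  Insert 4 (step 1): P = [4];  Q = [1]
  Insert 3 (step 2): P = [3] / [4];  Q = [1] / [2]
  Insert 9 (step 3): P = [3, 9] / [4];  Q = [1, 3] / [2]
  Insert 1 (step 4): P = [1, 9] / [3] / [4];  Q = [1, 3] / [2] / [4]
  Insert 8 (step 5): P = [1, 8] / [3, 9] / [4];  Q = [1, 3] / [2, 5] / [4]
  Insert 5 (step 6): P = [1, 5] / [3, 8] / [4, 9];  Q = [1, 3] / [2, 5] / [4, 6]
  Insert 6 (step 7): P = [1, 5, 6] / [3, 8] / [4, 9];  Q = [1, 3, 7] / [2, 5] / [4, 6]
  Insert 7 (step 8): P = [1, 5, 6, 7] / [3, 8] / [4, 9];  Q = [1, 3, 7, 8] / [2, 5] / [4, 6]
  Insert 2 (step 9): P = [1, 2, 6, 7] / [3, 5] / [4, 8] / [9];  Q = [1, 3, 7, 8] / [2, 5] / [4, 6] / [9]
Final shape: (4, 2, 2, 1).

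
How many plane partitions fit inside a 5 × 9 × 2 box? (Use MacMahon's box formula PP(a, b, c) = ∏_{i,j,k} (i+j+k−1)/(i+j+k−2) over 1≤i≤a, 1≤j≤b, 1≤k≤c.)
PP(5, 9, 2) = 1002001

Evaluate the triple product over i = 1..5, j = 1..9, k = 1..2. The factors are (2/1) · (3/2) · (3/2) · (4/3) · (4/3) · (5/4) · (5/4) · (6/5) · … (90 factors total). The numerators and denominators telescope so the product is an integer; carrying out the multiplication exactly gives PP(5, 9, 2) = 1002001.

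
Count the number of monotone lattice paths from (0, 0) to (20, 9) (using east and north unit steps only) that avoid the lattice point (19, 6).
Number of paths = 9306605

Total paths from (0, 0) to (20, 9): C(29, 20) = 10015005. Paths through (19, 6): (paths (0, 0) → (19, 6)) × (paths (19, 6) → (20, 9)) = C(25, 19) · C(4, 1) = 177100 · 4 = 708400. Avoidance count = 10015005 − 708400 = 9306605.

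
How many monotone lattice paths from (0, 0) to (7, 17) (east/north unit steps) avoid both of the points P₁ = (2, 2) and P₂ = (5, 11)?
Number of paths = 167736

Inclusion–exclusion. Total paths: C(24, 7) = 346104. Through P₁: C(4, 2)·C(20, 5) = 93024. Through P₂: C(16, 5)·C(8, 2) = 122304. Since P₁ is strictly southwest of P₂, a monotone path through both must visit P₁ then P₂; paths through both = C(4, 2)·C(12, 3)·C(8, 2) = 36960. Avoid both = 346104 − 93024 − 122304 + 36960 = 167736.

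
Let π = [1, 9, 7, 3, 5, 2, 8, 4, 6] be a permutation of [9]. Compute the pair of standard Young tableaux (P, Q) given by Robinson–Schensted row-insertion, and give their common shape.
P = [1, 2, 4, 6] / [3, 5, 8] / [7] / [9];  Q = [1, 2, 5, 7] / [3, 8, 9] / [4] / [6];  common shape = (4, 3, 1, 1)

Row-insert the values π_1, π_2, … into P one at a time, bumping the leftmost entry strictly greater than the inserted value down to the next row. The recording tableau Q records, in position (i, j), the step at which that cell was added to P.
  Insert 1 (step 1): P = [1];  Q = [1]
  Insert 9 (step 2): P = [1, 9];  Q = [1, 2]
  Insert 7 (step 3): P = [1, 7] / [9];  Q = [1, 2] / [3]
  Insert 3 (step 4): P = [1, 3] / [7] / [9];  Q = [1, 2] / [3] / [4]
  Insert 5 (step 5): P = [1, 3, 5] / [7] / [9];  Q = [1, 2, 5] / [3] / [4]
  Insert 2 (step 6): P = [1, 2, 5] / [3] / [7] / [9];  Q = [1, 2, 5] / [3] / [4] / [6]
  Insert 8 (step 7): P = [1, 2, 5, 8] / [3] / [7] / [9];  Q = [1, 2, 5, 7] / [3] / [4] / [6]
  Insert 4 (step 8): P = [1, 2, 4, 8] / [3, 5] / [7] / [9];  Q = [1, 2, 5, 7] / [3, 8] / [4] / [6]
  Insert 6 (step 9): P = [1, 2, 4, 6] / [3, 5, 8] / [7] / [9];  Q = [1, 2, 5, 7] / [3, 8, 9] / [4] / [6]
Final shape: (4, 3, 1, 1).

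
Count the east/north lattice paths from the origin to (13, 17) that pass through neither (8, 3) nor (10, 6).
Number of paths = 115526918

Inclusion–exclusion. Total paths: C(30, 13) = 119759850. Through P₁: C(11, 8)·C(19, 5) = 1918620. Through P₂: C(16, 10)·C(14, 3) = 2914912. Since P₁ is strictly southwest of P₂, a monotone path through both must visit P₁ then P₂; paths through both = C(11, 8)·C(5, 2)·C(14, 3) = 600600. Avoid both = 119759850 − 1918620 − 2914912 + 600600 = 115526918.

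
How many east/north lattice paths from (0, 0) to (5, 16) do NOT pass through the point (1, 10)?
Number of paths = 18039

Total paths from (0, 0) to (5, 16): C(21, 5) = 20349. Paths through (1, 10): (paths (0, 0) → (1, 10)) × (paths (1, 10) → (5, 16)) = C(11, 1) · C(10, 4) = 11 · 210 = 2310. Avoidance count = 20349 − 2310 = 18039.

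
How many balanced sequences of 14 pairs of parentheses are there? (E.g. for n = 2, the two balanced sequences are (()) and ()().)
C_14 = 2674440

These balanced parentheses are counted by the Catalan number C_n = (1/(n + 1)) · C(2n, n). For n = 14: C_14 = (1/15) · C(28, 14) = 40116600/15 = 2674440.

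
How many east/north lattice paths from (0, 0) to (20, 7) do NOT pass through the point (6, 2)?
Number of paths = 562446

Total paths from (0, 0) to (20, 7): C(27, 20) = 888030. Paths through (6, 2): (paths (0, 0) → (6, 2)) × (paths (6, 2) → (20, 7)) = C(8, 6) · C(19, 14) = 28 · 11628 = 325584. Avoidance count = 888030 − 325584 = 562446.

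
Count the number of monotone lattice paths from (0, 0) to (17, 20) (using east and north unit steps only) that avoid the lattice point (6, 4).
Number of paths = 13167410760

Total paths from (0, 0) to (17, 20): C(37, 17) = 15905368710. Paths through (6, 4): (paths (0, 0) → (6, 4)) × (paths (6, 4) → (17, 20)) = C(10, 6) · C(27, 11) = 210 · 13037895 = 2737957950. Avoidance count = 15905368710 − 2737957950 = 13167410760.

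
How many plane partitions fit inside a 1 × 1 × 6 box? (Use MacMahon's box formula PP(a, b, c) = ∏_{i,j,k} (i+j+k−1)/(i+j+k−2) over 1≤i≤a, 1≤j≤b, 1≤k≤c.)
PP(1, 1, 6) = 7

Evaluate the triple product over i = 1..1, j = 1..1, k = 1..6. The factors are (2/1) · (3/2) · (4/3) · (5/4) · (6/5) · (7/6). The numerators and denominators telescope so the product is an integer; carrying out the multiplication exactly gives PP(1, 1, 6) = 7.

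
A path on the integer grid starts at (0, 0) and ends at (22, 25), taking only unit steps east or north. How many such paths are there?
Number of paths = 14833897694226

A monotone lattice path from (0, 0) to (22, 25) consists of 22 east steps and 25 north steps in some order, so it is determined by which 22 of the 47 steps are east. The count is C(47, 22) = 14833897694226.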